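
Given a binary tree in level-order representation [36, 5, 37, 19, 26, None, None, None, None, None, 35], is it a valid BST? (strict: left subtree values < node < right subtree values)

Level-order array: [36, 5, 37, 19, 26, None, None, None, None, None, 35]
Validate using subtree bounds (lo, hi): at each node, require lo < value < hi,
then recurse left with hi=value and right with lo=value.
Preorder trace (stopping at first violation):
  at node 36 with bounds (-inf, +inf): OK
  at node 5 with bounds (-inf, 36): OK
  at node 19 with bounds (-inf, 5): VIOLATION
Node 19 violates its bound: not (-inf < 19 < 5).
Result: Not a valid BST


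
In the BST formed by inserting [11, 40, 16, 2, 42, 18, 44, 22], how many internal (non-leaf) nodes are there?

Tree built from: [11, 40, 16, 2, 42, 18, 44, 22]
Tree (level-order array): [11, 2, 40, None, None, 16, 42, None, 18, None, 44, None, 22]
Rule: An internal node has at least one child.
Per-node child counts:
  node 11: 2 child(ren)
  node 2: 0 child(ren)
  node 40: 2 child(ren)
  node 16: 1 child(ren)
  node 18: 1 child(ren)
  node 22: 0 child(ren)
  node 42: 1 child(ren)
  node 44: 0 child(ren)
Matching nodes: [11, 40, 16, 18, 42]
Count of internal (non-leaf) nodes: 5


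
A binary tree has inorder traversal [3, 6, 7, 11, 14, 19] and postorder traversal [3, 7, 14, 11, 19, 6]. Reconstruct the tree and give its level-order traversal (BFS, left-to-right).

Inorder:   [3, 6, 7, 11, 14, 19]
Postorder: [3, 7, 14, 11, 19, 6]
Algorithm: postorder visits root last, so walk postorder right-to-left;
each value is the root of the current inorder slice — split it at that
value, recurse on the right subtree first, then the left.
Recursive splits:
  root=6; inorder splits into left=[3], right=[7, 11, 14, 19]
  root=19; inorder splits into left=[7, 11, 14], right=[]
  root=11; inorder splits into left=[7], right=[14]
  root=14; inorder splits into left=[], right=[]
  root=7; inorder splits into left=[], right=[]
  root=3; inorder splits into left=[], right=[]
Reconstructed level-order: [6, 3, 19, 11, 7, 14]


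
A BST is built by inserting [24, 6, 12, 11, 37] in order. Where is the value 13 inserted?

Starting tree (level order): [24, 6, 37, None, 12, None, None, 11]
Insertion path: 24 -> 6 -> 12
Result: insert 13 as right child of 12
Final tree (level order): [24, 6, 37, None, 12, None, None, 11, 13]


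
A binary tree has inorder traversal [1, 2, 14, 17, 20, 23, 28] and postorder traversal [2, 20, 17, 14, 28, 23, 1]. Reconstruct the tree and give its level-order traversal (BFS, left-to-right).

Inorder:   [1, 2, 14, 17, 20, 23, 28]
Postorder: [2, 20, 17, 14, 28, 23, 1]
Algorithm: postorder visits root last, so walk postorder right-to-left;
each value is the root of the current inorder slice — split it at that
value, recurse on the right subtree first, then the left.
Recursive splits:
  root=1; inorder splits into left=[], right=[2, 14, 17, 20, 23, 28]
  root=23; inorder splits into left=[2, 14, 17, 20], right=[28]
  root=28; inorder splits into left=[], right=[]
  root=14; inorder splits into left=[2], right=[17, 20]
  root=17; inorder splits into left=[], right=[20]
  root=20; inorder splits into left=[], right=[]
  root=2; inorder splits into left=[], right=[]
Reconstructed level-order: [1, 23, 14, 28, 2, 17, 20]


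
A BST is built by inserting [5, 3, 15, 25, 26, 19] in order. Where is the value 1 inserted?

Starting tree (level order): [5, 3, 15, None, None, None, 25, 19, 26]
Insertion path: 5 -> 3
Result: insert 1 as left child of 3
Final tree (level order): [5, 3, 15, 1, None, None, 25, None, None, 19, 26]


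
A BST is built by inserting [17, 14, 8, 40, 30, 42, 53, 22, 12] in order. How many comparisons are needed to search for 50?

Search path for 50: 17 -> 40 -> 42 -> 53
Found: False
Comparisons: 4


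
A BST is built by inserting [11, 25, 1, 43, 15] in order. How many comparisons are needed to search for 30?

Search path for 30: 11 -> 25 -> 43
Found: False
Comparisons: 3


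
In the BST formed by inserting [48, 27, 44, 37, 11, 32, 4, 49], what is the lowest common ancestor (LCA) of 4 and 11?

Tree insertion order: [48, 27, 44, 37, 11, 32, 4, 49]
Tree (level-order array): [48, 27, 49, 11, 44, None, None, 4, None, 37, None, None, None, 32]
In a BST, the LCA of p=4, q=11 is the first node v on the
root-to-leaf path with p <= v <= q (go left if both < v, right if both > v).
Walk from root:
  at 48: both 4 and 11 < 48, go left
  at 27: both 4 and 11 < 27, go left
  at 11: 4 <= 11 <= 11, this is the LCA
LCA = 11


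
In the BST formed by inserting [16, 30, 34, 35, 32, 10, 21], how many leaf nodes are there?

Tree built from: [16, 30, 34, 35, 32, 10, 21]
Tree (level-order array): [16, 10, 30, None, None, 21, 34, None, None, 32, 35]
Rule: A leaf has 0 children.
Per-node child counts:
  node 16: 2 child(ren)
  node 10: 0 child(ren)
  node 30: 2 child(ren)
  node 21: 0 child(ren)
  node 34: 2 child(ren)
  node 32: 0 child(ren)
  node 35: 0 child(ren)
Matching nodes: [10, 21, 32, 35]
Count of leaf nodes: 4


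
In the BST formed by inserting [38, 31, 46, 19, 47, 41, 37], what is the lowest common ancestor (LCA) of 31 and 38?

Tree insertion order: [38, 31, 46, 19, 47, 41, 37]
Tree (level-order array): [38, 31, 46, 19, 37, 41, 47]
In a BST, the LCA of p=31, q=38 is the first node v on the
root-to-leaf path with p <= v <= q (go left if both < v, right if both > v).
Walk from root:
  at 38: 31 <= 38 <= 38, this is the LCA
LCA = 38


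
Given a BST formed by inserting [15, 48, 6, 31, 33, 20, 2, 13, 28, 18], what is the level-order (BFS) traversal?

Tree insertion order: [15, 48, 6, 31, 33, 20, 2, 13, 28, 18]
Tree (level-order array): [15, 6, 48, 2, 13, 31, None, None, None, None, None, 20, 33, 18, 28]
BFS from the root, enqueuing left then right child of each popped node:
  queue [15] -> pop 15, enqueue [6, 48], visited so far: [15]
  queue [6, 48] -> pop 6, enqueue [2, 13], visited so far: [15, 6]
  queue [48, 2, 13] -> pop 48, enqueue [31], visited so far: [15, 6, 48]
  queue [2, 13, 31] -> pop 2, enqueue [none], visited so far: [15, 6, 48, 2]
  queue [13, 31] -> pop 13, enqueue [none], visited so far: [15, 6, 48, 2, 13]
  queue [31] -> pop 31, enqueue [20, 33], visited so far: [15, 6, 48, 2, 13, 31]
  queue [20, 33] -> pop 20, enqueue [18, 28], visited so far: [15, 6, 48, 2, 13, 31, 20]
  queue [33, 18, 28] -> pop 33, enqueue [none], visited so far: [15, 6, 48, 2, 13, 31, 20, 33]
  queue [18, 28] -> pop 18, enqueue [none], visited so far: [15, 6, 48, 2, 13, 31, 20, 33, 18]
  queue [28] -> pop 28, enqueue [none], visited so far: [15, 6, 48, 2, 13, 31, 20, 33, 18, 28]
Result: [15, 6, 48, 2, 13, 31, 20, 33, 18, 28]


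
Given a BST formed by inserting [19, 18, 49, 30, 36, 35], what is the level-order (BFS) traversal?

Tree insertion order: [19, 18, 49, 30, 36, 35]
Tree (level-order array): [19, 18, 49, None, None, 30, None, None, 36, 35]
BFS from the root, enqueuing left then right child of each popped node:
  queue [19] -> pop 19, enqueue [18, 49], visited so far: [19]
  queue [18, 49] -> pop 18, enqueue [none], visited so far: [19, 18]
  queue [49] -> pop 49, enqueue [30], visited so far: [19, 18, 49]
  queue [30] -> pop 30, enqueue [36], visited so far: [19, 18, 49, 30]
  queue [36] -> pop 36, enqueue [35], visited so far: [19, 18, 49, 30, 36]
  queue [35] -> pop 35, enqueue [none], visited so far: [19, 18, 49, 30, 36, 35]
Result: [19, 18, 49, 30, 36, 35]


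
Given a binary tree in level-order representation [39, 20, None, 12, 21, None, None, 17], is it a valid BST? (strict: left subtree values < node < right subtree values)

Level-order array: [39, 20, None, 12, 21, None, None, 17]
Validate using subtree bounds (lo, hi): at each node, require lo < value < hi,
then recurse left with hi=value and right with lo=value.
Preorder trace (stopping at first violation):
  at node 39 with bounds (-inf, +inf): OK
  at node 20 with bounds (-inf, 39): OK
  at node 12 with bounds (-inf, 20): OK
  at node 21 with bounds (20, 39): OK
  at node 17 with bounds (20, 21): VIOLATION
Node 17 violates its bound: not (20 < 17 < 21).
Result: Not a valid BST


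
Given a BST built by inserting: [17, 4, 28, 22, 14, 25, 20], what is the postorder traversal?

Tree insertion order: [17, 4, 28, 22, 14, 25, 20]
Tree (level-order array): [17, 4, 28, None, 14, 22, None, None, None, 20, 25]
Postorder traversal: [14, 4, 20, 25, 22, 28, 17]


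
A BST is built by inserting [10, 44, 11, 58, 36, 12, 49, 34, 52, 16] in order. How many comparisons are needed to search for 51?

Search path for 51: 10 -> 44 -> 58 -> 49 -> 52
Found: False
Comparisons: 5


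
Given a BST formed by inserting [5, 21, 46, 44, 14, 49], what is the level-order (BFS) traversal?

Tree insertion order: [5, 21, 46, 44, 14, 49]
Tree (level-order array): [5, None, 21, 14, 46, None, None, 44, 49]
BFS from the root, enqueuing left then right child of each popped node:
  queue [5] -> pop 5, enqueue [21], visited so far: [5]
  queue [21] -> pop 21, enqueue [14, 46], visited so far: [5, 21]
  queue [14, 46] -> pop 14, enqueue [none], visited so far: [5, 21, 14]
  queue [46] -> pop 46, enqueue [44, 49], visited so far: [5, 21, 14, 46]
  queue [44, 49] -> pop 44, enqueue [none], visited so far: [5, 21, 14, 46, 44]
  queue [49] -> pop 49, enqueue [none], visited so far: [5, 21, 14, 46, 44, 49]
Result: [5, 21, 14, 46, 44, 49]


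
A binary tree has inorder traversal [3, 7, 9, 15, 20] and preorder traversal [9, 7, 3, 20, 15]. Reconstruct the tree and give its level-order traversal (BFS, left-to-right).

Inorder:  [3, 7, 9, 15, 20]
Preorder: [9, 7, 3, 20, 15]
Algorithm: preorder visits root first, so consume preorder in order;
for each root, split the current inorder slice at that value into
left-subtree inorder and right-subtree inorder, then recurse.
Recursive splits:
  root=9; inorder splits into left=[3, 7], right=[15, 20]
  root=7; inorder splits into left=[3], right=[]
  root=3; inorder splits into left=[], right=[]
  root=20; inorder splits into left=[15], right=[]
  root=15; inorder splits into left=[], right=[]
Reconstructed level-order: [9, 7, 20, 3, 15]


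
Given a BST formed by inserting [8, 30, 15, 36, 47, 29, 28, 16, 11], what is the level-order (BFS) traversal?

Tree insertion order: [8, 30, 15, 36, 47, 29, 28, 16, 11]
Tree (level-order array): [8, None, 30, 15, 36, 11, 29, None, 47, None, None, 28, None, None, None, 16]
BFS from the root, enqueuing left then right child of each popped node:
  queue [8] -> pop 8, enqueue [30], visited so far: [8]
  queue [30] -> pop 30, enqueue [15, 36], visited so far: [8, 30]
  queue [15, 36] -> pop 15, enqueue [11, 29], visited so far: [8, 30, 15]
  queue [36, 11, 29] -> pop 36, enqueue [47], visited so far: [8, 30, 15, 36]
  queue [11, 29, 47] -> pop 11, enqueue [none], visited so far: [8, 30, 15, 36, 11]
  queue [29, 47] -> pop 29, enqueue [28], visited so far: [8, 30, 15, 36, 11, 29]
  queue [47, 28] -> pop 47, enqueue [none], visited so far: [8, 30, 15, 36, 11, 29, 47]
  queue [28] -> pop 28, enqueue [16], visited so far: [8, 30, 15, 36, 11, 29, 47, 28]
  queue [16] -> pop 16, enqueue [none], visited so far: [8, 30, 15, 36, 11, 29, 47, 28, 16]
Result: [8, 30, 15, 36, 11, 29, 47, 28, 16]


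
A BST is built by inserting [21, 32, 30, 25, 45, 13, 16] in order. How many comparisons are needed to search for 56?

Search path for 56: 21 -> 32 -> 45
Found: False
Comparisons: 3


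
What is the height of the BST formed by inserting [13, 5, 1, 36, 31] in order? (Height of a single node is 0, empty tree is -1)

Insertion order: [13, 5, 1, 36, 31]
Tree (level-order array): [13, 5, 36, 1, None, 31]
Compute height bottom-up (empty subtree = -1):
  height(1) = 1 + max(-1, -1) = 0
  height(5) = 1 + max(0, -1) = 1
  height(31) = 1 + max(-1, -1) = 0
  height(36) = 1 + max(0, -1) = 1
  height(13) = 1 + max(1, 1) = 2
Height = 2


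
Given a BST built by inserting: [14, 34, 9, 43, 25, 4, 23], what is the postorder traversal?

Tree insertion order: [14, 34, 9, 43, 25, 4, 23]
Tree (level-order array): [14, 9, 34, 4, None, 25, 43, None, None, 23]
Postorder traversal: [4, 9, 23, 25, 43, 34, 14]


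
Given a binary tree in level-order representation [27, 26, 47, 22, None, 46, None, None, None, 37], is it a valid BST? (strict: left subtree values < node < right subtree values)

Level-order array: [27, 26, 47, 22, None, 46, None, None, None, 37]
Validate using subtree bounds (lo, hi): at each node, require lo < value < hi,
then recurse left with hi=value and right with lo=value.
Preorder trace (stopping at first violation):
  at node 27 with bounds (-inf, +inf): OK
  at node 26 with bounds (-inf, 27): OK
  at node 22 with bounds (-inf, 26): OK
  at node 47 with bounds (27, +inf): OK
  at node 46 with bounds (27, 47): OK
  at node 37 with bounds (27, 46): OK
No violation found at any node.
Result: Valid BST


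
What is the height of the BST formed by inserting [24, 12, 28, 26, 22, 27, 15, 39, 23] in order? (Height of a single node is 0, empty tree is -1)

Insertion order: [24, 12, 28, 26, 22, 27, 15, 39, 23]
Tree (level-order array): [24, 12, 28, None, 22, 26, 39, 15, 23, None, 27]
Compute height bottom-up (empty subtree = -1):
  height(15) = 1 + max(-1, -1) = 0
  height(23) = 1 + max(-1, -1) = 0
  height(22) = 1 + max(0, 0) = 1
  height(12) = 1 + max(-1, 1) = 2
  height(27) = 1 + max(-1, -1) = 0
  height(26) = 1 + max(-1, 0) = 1
  height(39) = 1 + max(-1, -1) = 0
  height(28) = 1 + max(1, 0) = 2
  height(24) = 1 + max(2, 2) = 3
Height = 3


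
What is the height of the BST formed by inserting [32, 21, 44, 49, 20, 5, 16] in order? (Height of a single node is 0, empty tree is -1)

Insertion order: [32, 21, 44, 49, 20, 5, 16]
Tree (level-order array): [32, 21, 44, 20, None, None, 49, 5, None, None, None, None, 16]
Compute height bottom-up (empty subtree = -1):
  height(16) = 1 + max(-1, -1) = 0
  height(5) = 1 + max(-1, 0) = 1
  height(20) = 1 + max(1, -1) = 2
  height(21) = 1 + max(2, -1) = 3
  height(49) = 1 + max(-1, -1) = 0
  height(44) = 1 + max(-1, 0) = 1
  height(32) = 1 + max(3, 1) = 4
Height = 4


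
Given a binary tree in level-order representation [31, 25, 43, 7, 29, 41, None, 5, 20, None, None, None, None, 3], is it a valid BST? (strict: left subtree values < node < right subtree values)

Level-order array: [31, 25, 43, 7, 29, 41, None, 5, 20, None, None, None, None, 3]
Validate using subtree bounds (lo, hi): at each node, require lo < value < hi,
then recurse left with hi=value and right with lo=value.
Preorder trace (stopping at first violation):
  at node 31 with bounds (-inf, +inf): OK
  at node 25 with bounds (-inf, 31): OK
  at node 7 with bounds (-inf, 25): OK
  at node 5 with bounds (-inf, 7): OK
  at node 3 with bounds (-inf, 5): OK
  at node 20 with bounds (7, 25): OK
  at node 29 with bounds (25, 31): OK
  at node 43 with bounds (31, +inf): OK
  at node 41 with bounds (31, 43): OK
No violation found at any node.
Result: Valid BST


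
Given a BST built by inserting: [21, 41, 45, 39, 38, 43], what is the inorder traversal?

Tree insertion order: [21, 41, 45, 39, 38, 43]
Tree (level-order array): [21, None, 41, 39, 45, 38, None, 43]
Inorder traversal: [21, 38, 39, 41, 43, 45]


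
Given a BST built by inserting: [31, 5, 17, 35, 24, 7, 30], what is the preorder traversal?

Tree insertion order: [31, 5, 17, 35, 24, 7, 30]
Tree (level-order array): [31, 5, 35, None, 17, None, None, 7, 24, None, None, None, 30]
Preorder traversal: [31, 5, 17, 7, 24, 30, 35]


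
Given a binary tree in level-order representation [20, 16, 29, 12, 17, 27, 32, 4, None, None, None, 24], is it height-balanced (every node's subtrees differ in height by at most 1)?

Tree (level-order array): [20, 16, 29, 12, 17, 27, 32, 4, None, None, None, 24]
Definition: a tree is height-balanced if, at every node, |h(left) - h(right)| <= 1 (empty subtree has height -1).
Bottom-up per-node check:
  node 4: h_left=-1, h_right=-1, diff=0 [OK], height=0
  node 12: h_left=0, h_right=-1, diff=1 [OK], height=1
  node 17: h_left=-1, h_right=-1, diff=0 [OK], height=0
  node 16: h_left=1, h_right=0, diff=1 [OK], height=2
  node 24: h_left=-1, h_right=-1, diff=0 [OK], height=0
  node 27: h_left=0, h_right=-1, diff=1 [OK], height=1
  node 32: h_left=-1, h_right=-1, diff=0 [OK], height=0
  node 29: h_left=1, h_right=0, diff=1 [OK], height=2
  node 20: h_left=2, h_right=2, diff=0 [OK], height=3
All nodes satisfy the balance condition.
Result: Balanced


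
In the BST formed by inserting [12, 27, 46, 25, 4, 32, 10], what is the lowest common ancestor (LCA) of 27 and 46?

Tree insertion order: [12, 27, 46, 25, 4, 32, 10]
Tree (level-order array): [12, 4, 27, None, 10, 25, 46, None, None, None, None, 32]
In a BST, the LCA of p=27, q=46 is the first node v on the
root-to-leaf path with p <= v <= q (go left if both < v, right if both > v).
Walk from root:
  at 12: both 27 and 46 > 12, go right
  at 27: 27 <= 27 <= 46, this is the LCA
LCA = 27


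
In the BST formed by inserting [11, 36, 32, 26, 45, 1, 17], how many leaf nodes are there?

Tree built from: [11, 36, 32, 26, 45, 1, 17]
Tree (level-order array): [11, 1, 36, None, None, 32, 45, 26, None, None, None, 17]
Rule: A leaf has 0 children.
Per-node child counts:
  node 11: 2 child(ren)
  node 1: 0 child(ren)
  node 36: 2 child(ren)
  node 32: 1 child(ren)
  node 26: 1 child(ren)
  node 17: 0 child(ren)
  node 45: 0 child(ren)
Matching nodes: [1, 17, 45]
Count of leaf nodes: 3


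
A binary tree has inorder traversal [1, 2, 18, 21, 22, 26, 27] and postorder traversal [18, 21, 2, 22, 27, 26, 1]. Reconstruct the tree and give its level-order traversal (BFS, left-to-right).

Inorder:   [1, 2, 18, 21, 22, 26, 27]
Postorder: [18, 21, 2, 22, 27, 26, 1]
Algorithm: postorder visits root last, so walk postorder right-to-left;
each value is the root of the current inorder slice — split it at that
value, recurse on the right subtree first, then the left.
Recursive splits:
  root=1; inorder splits into left=[], right=[2, 18, 21, 22, 26, 27]
  root=26; inorder splits into left=[2, 18, 21, 22], right=[27]
  root=27; inorder splits into left=[], right=[]
  root=22; inorder splits into left=[2, 18, 21], right=[]
  root=2; inorder splits into left=[], right=[18, 21]
  root=21; inorder splits into left=[18], right=[]
  root=18; inorder splits into left=[], right=[]
Reconstructed level-order: [1, 26, 22, 27, 2, 21, 18]


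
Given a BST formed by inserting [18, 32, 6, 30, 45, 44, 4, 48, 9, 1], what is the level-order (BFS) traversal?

Tree insertion order: [18, 32, 6, 30, 45, 44, 4, 48, 9, 1]
Tree (level-order array): [18, 6, 32, 4, 9, 30, 45, 1, None, None, None, None, None, 44, 48]
BFS from the root, enqueuing left then right child of each popped node:
  queue [18] -> pop 18, enqueue [6, 32], visited so far: [18]
  queue [6, 32] -> pop 6, enqueue [4, 9], visited so far: [18, 6]
  queue [32, 4, 9] -> pop 32, enqueue [30, 45], visited so far: [18, 6, 32]
  queue [4, 9, 30, 45] -> pop 4, enqueue [1], visited so far: [18, 6, 32, 4]
  queue [9, 30, 45, 1] -> pop 9, enqueue [none], visited so far: [18, 6, 32, 4, 9]
  queue [30, 45, 1] -> pop 30, enqueue [none], visited so far: [18, 6, 32, 4, 9, 30]
  queue [45, 1] -> pop 45, enqueue [44, 48], visited so far: [18, 6, 32, 4, 9, 30, 45]
  queue [1, 44, 48] -> pop 1, enqueue [none], visited so far: [18, 6, 32, 4, 9, 30, 45, 1]
  queue [44, 48] -> pop 44, enqueue [none], visited so far: [18, 6, 32, 4, 9, 30, 45, 1, 44]
  queue [48] -> pop 48, enqueue [none], visited so far: [18, 6, 32, 4, 9, 30, 45, 1, 44, 48]
Result: [18, 6, 32, 4, 9, 30, 45, 1, 44, 48]


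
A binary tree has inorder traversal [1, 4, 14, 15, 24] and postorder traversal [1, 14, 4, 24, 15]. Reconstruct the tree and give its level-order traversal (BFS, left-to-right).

Inorder:   [1, 4, 14, 15, 24]
Postorder: [1, 14, 4, 24, 15]
Algorithm: postorder visits root last, so walk postorder right-to-left;
each value is the root of the current inorder slice — split it at that
value, recurse on the right subtree first, then the left.
Recursive splits:
  root=15; inorder splits into left=[1, 4, 14], right=[24]
  root=24; inorder splits into left=[], right=[]
  root=4; inorder splits into left=[1], right=[14]
  root=14; inorder splits into left=[], right=[]
  root=1; inorder splits into left=[], right=[]
Reconstructed level-order: [15, 4, 24, 1, 14]


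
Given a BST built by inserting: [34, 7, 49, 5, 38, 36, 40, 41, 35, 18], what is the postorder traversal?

Tree insertion order: [34, 7, 49, 5, 38, 36, 40, 41, 35, 18]
Tree (level-order array): [34, 7, 49, 5, 18, 38, None, None, None, None, None, 36, 40, 35, None, None, 41]
Postorder traversal: [5, 18, 7, 35, 36, 41, 40, 38, 49, 34]


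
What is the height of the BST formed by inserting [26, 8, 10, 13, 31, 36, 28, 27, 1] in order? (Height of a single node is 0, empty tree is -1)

Insertion order: [26, 8, 10, 13, 31, 36, 28, 27, 1]
Tree (level-order array): [26, 8, 31, 1, 10, 28, 36, None, None, None, 13, 27]
Compute height bottom-up (empty subtree = -1):
  height(1) = 1 + max(-1, -1) = 0
  height(13) = 1 + max(-1, -1) = 0
  height(10) = 1 + max(-1, 0) = 1
  height(8) = 1 + max(0, 1) = 2
  height(27) = 1 + max(-1, -1) = 0
  height(28) = 1 + max(0, -1) = 1
  height(36) = 1 + max(-1, -1) = 0
  height(31) = 1 + max(1, 0) = 2
  height(26) = 1 + max(2, 2) = 3
Height = 3


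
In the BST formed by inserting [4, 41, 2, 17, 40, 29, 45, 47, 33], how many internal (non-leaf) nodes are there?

Tree built from: [4, 41, 2, 17, 40, 29, 45, 47, 33]
Tree (level-order array): [4, 2, 41, None, None, 17, 45, None, 40, None, 47, 29, None, None, None, None, 33]
Rule: An internal node has at least one child.
Per-node child counts:
  node 4: 2 child(ren)
  node 2: 0 child(ren)
  node 41: 2 child(ren)
  node 17: 1 child(ren)
  node 40: 1 child(ren)
  node 29: 1 child(ren)
  node 33: 0 child(ren)
  node 45: 1 child(ren)
  node 47: 0 child(ren)
Matching nodes: [4, 41, 17, 40, 29, 45]
Count of internal (non-leaf) nodes: 6


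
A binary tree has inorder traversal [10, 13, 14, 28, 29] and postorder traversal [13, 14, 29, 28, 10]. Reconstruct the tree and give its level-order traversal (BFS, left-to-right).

Inorder:   [10, 13, 14, 28, 29]
Postorder: [13, 14, 29, 28, 10]
Algorithm: postorder visits root last, so walk postorder right-to-left;
each value is the root of the current inorder slice — split it at that
value, recurse on the right subtree first, then the left.
Recursive splits:
  root=10; inorder splits into left=[], right=[13, 14, 28, 29]
  root=28; inorder splits into left=[13, 14], right=[29]
  root=29; inorder splits into left=[], right=[]
  root=14; inorder splits into left=[13], right=[]
  root=13; inorder splits into left=[], right=[]
Reconstructed level-order: [10, 28, 14, 29, 13]


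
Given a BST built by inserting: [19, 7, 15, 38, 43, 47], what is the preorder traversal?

Tree insertion order: [19, 7, 15, 38, 43, 47]
Tree (level-order array): [19, 7, 38, None, 15, None, 43, None, None, None, 47]
Preorder traversal: [19, 7, 15, 38, 43, 47]


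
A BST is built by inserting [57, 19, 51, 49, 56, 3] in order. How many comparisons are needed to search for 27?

Search path for 27: 57 -> 19 -> 51 -> 49
Found: False
Comparisons: 4


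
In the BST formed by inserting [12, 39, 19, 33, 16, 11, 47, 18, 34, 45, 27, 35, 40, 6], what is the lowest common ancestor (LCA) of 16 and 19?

Tree insertion order: [12, 39, 19, 33, 16, 11, 47, 18, 34, 45, 27, 35, 40, 6]
Tree (level-order array): [12, 11, 39, 6, None, 19, 47, None, None, 16, 33, 45, None, None, 18, 27, 34, 40, None, None, None, None, None, None, 35]
In a BST, the LCA of p=16, q=19 is the first node v on the
root-to-leaf path with p <= v <= q (go left if both < v, right if both > v).
Walk from root:
  at 12: both 16 and 19 > 12, go right
  at 39: both 16 and 19 < 39, go left
  at 19: 16 <= 19 <= 19, this is the LCA
LCA = 19


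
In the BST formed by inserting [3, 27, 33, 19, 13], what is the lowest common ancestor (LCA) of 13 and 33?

Tree insertion order: [3, 27, 33, 19, 13]
Tree (level-order array): [3, None, 27, 19, 33, 13]
In a BST, the LCA of p=13, q=33 is the first node v on the
root-to-leaf path with p <= v <= q (go left if both < v, right if both > v).
Walk from root:
  at 3: both 13 and 33 > 3, go right
  at 27: 13 <= 27 <= 33, this is the LCA
LCA = 27


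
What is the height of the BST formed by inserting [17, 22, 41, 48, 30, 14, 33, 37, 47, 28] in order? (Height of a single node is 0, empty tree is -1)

Insertion order: [17, 22, 41, 48, 30, 14, 33, 37, 47, 28]
Tree (level-order array): [17, 14, 22, None, None, None, 41, 30, 48, 28, 33, 47, None, None, None, None, 37]
Compute height bottom-up (empty subtree = -1):
  height(14) = 1 + max(-1, -1) = 0
  height(28) = 1 + max(-1, -1) = 0
  height(37) = 1 + max(-1, -1) = 0
  height(33) = 1 + max(-1, 0) = 1
  height(30) = 1 + max(0, 1) = 2
  height(47) = 1 + max(-1, -1) = 0
  height(48) = 1 + max(0, -1) = 1
  height(41) = 1 + max(2, 1) = 3
  height(22) = 1 + max(-1, 3) = 4
  height(17) = 1 + max(0, 4) = 5
Height = 5


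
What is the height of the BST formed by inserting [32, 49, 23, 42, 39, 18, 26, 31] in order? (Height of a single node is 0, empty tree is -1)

Insertion order: [32, 49, 23, 42, 39, 18, 26, 31]
Tree (level-order array): [32, 23, 49, 18, 26, 42, None, None, None, None, 31, 39]
Compute height bottom-up (empty subtree = -1):
  height(18) = 1 + max(-1, -1) = 0
  height(31) = 1 + max(-1, -1) = 0
  height(26) = 1 + max(-1, 0) = 1
  height(23) = 1 + max(0, 1) = 2
  height(39) = 1 + max(-1, -1) = 0
  height(42) = 1 + max(0, -1) = 1
  height(49) = 1 + max(1, -1) = 2
  height(32) = 1 + max(2, 2) = 3
Height = 3


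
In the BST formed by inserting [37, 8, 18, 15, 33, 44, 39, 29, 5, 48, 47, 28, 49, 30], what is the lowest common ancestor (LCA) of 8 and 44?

Tree insertion order: [37, 8, 18, 15, 33, 44, 39, 29, 5, 48, 47, 28, 49, 30]
Tree (level-order array): [37, 8, 44, 5, 18, 39, 48, None, None, 15, 33, None, None, 47, 49, None, None, 29, None, None, None, None, None, 28, 30]
In a BST, the LCA of p=8, q=44 is the first node v on the
root-to-leaf path with p <= v <= q (go left if both < v, right if both > v).
Walk from root:
  at 37: 8 <= 37 <= 44, this is the LCA
LCA = 37


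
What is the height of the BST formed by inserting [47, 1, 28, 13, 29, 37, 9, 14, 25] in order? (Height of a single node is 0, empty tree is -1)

Insertion order: [47, 1, 28, 13, 29, 37, 9, 14, 25]
Tree (level-order array): [47, 1, None, None, 28, 13, 29, 9, 14, None, 37, None, None, None, 25]
Compute height bottom-up (empty subtree = -1):
  height(9) = 1 + max(-1, -1) = 0
  height(25) = 1 + max(-1, -1) = 0
  height(14) = 1 + max(-1, 0) = 1
  height(13) = 1 + max(0, 1) = 2
  height(37) = 1 + max(-1, -1) = 0
  height(29) = 1 + max(-1, 0) = 1
  height(28) = 1 + max(2, 1) = 3
  height(1) = 1 + max(-1, 3) = 4
  height(47) = 1 + max(4, -1) = 5
Height = 5


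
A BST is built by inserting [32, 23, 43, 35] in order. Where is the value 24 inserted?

Starting tree (level order): [32, 23, 43, None, None, 35]
Insertion path: 32 -> 23
Result: insert 24 as right child of 23
Final tree (level order): [32, 23, 43, None, 24, 35]


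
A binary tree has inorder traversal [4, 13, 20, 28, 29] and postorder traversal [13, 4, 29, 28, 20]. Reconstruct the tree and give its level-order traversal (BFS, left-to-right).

Inorder:   [4, 13, 20, 28, 29]
Postorder: [13, 4, 29, 28, 20]
Algorithm: postorder visits root last, so walk postorder right-to-left;
each value is the root of the current inorder slice — split it at that
value, recurse on the right subtree first, then the left.
Recursive splits:
  root=20; inorder splits into left=[4, 13], right=[28, 29]
  root=28; inorder splits into left=[], right=[29]
  root=29; inorder splits into left=[], right=[]
  root=4; inorder splits into left=[], right=[13]
  root=13; inorder splits into left=[], right=[]
Reconstructed level-order: [20, 4, 28, 13, 29]


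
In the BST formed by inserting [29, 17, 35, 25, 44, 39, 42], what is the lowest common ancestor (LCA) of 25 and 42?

Tree insertion order: [29, 17, 35, 25, 44, 39, 42]
Tree (level-order array): [29, 17, 35, None, 25, None, 44, None, None, 39, None, None, 42]
In a BST, the LCA of p=25, q=42 is the first node v on the
root-to-leaf path with p <= v <= q (go left if both < v, right if both > v).
Walk from root:
  at 29: 25 <= 29 <= 42, this is the LCA
LCA = 29


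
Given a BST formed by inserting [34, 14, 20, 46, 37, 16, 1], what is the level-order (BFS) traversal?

Tree insertion order: [34, 14, 20, 46, 37, 16, 1]
Tree (level-order array): [34, 14, 46, 1, 20, 37, None, None, None, 16]
BFS from the root, enqueuing left then right child of each popped node:
  queue [34] -> pop 34, enqueue [14, 46], visited so far: [34]
  queue [14, 46] -> pop 14, enqueue [1, 20], visited so far: [34, 14]
  queue [46, 1, 20] -> pop 46, enqueue [37], visited so far: [34, 14, 46]
  queue [1, 20, 37] -> pop 1, enqueue [none], visited so far: [34, 14, 46, 1]
  queue [20, 37] -> pop 20, enqueue [16], visited so far: [34, 14, 46, 1, 20]
  queue [37, 16] -> pop 37, enqueue [none], visited so far: [34, 14, 46, 1, 20, 37]
  queue [16] -> pop 16, enqueue [none], visited so far: [34, 14, 46, 1, 20, 37, 16]
Result: [34, 14, 46, 1, 20, 37, 16]


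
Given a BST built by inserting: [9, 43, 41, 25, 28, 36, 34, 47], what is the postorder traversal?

Tree insertion order: [9, 43, 41, 25, 28, 36, 34, 47]
Tree (level-order array): [9, None, 43, 41, 47, 25, None, None, None, None, 28, None, 36, 34]
Postorder traversal: [34, 36, 28, 25, 41, 47, 43, 9]


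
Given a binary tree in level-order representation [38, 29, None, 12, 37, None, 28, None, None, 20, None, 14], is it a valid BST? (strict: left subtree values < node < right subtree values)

Level-order array: [38, 29, None, 12, 37, None, 28, None, None, 20, None, 14]
Validate using subtree bounds (lo, hi): at each node, require lo < value < hi,
then recurse left with hi=value and right with lo=value.
Preorder trace (stopping at first violation):
  at node 38 with bounds (-inf, +inf): OK
  at node 29 with bounds (-inf, 38): OK
  at node 12 with bounds (-inf, 29): OK
  at node 28 with bounds (12, 29): OK
  at node 20 with bounds (12, 28): OK
  at node 14 with bounds (12, 20): OK
  at node 37 with bounds (29, 38): OK
No violation found at any node.
Result: Valid BST


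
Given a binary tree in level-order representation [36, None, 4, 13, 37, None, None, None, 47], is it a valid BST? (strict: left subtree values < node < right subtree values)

Level-order array: [36, None, 4, 13, 37, None, None, None, 47]
Validate using subtree bounds (lo, hi): at each node, require lo < value < hi,
then recurse left with hi=value and right with lo=value.
Preorder trace (stopping at first violation):
  at node 36 with bounds (-inf, +inf): OK
  at node 4 with bounds (36, +inf): VIOLATION
Node 4 violates its bound: not (36 < 4 < +inf).
Result: Not a valid BST


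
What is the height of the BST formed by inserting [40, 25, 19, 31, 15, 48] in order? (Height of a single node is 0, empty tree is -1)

Insertion order: [40, 25, 19, 31, 15, 48]
Tree (level-order array): [40, 25, 48, 19, 31, None, None, 15]
Compute height bottom-up (empty subtree = -1):
  height(15) = 1 + max(-1, -1) = 0
  height(19) = 1 + max(0, -1) = 1
  height(31) = 1 + max(-1, -1) = 0
  height(25) = 1 + max(1, 0) = 2
  height(48) = 1 + max(-1, -1) = 0
  height(40) = 1 + max(2, 0) = 3
Height = 3


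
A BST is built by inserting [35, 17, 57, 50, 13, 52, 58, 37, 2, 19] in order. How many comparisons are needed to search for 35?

Search path for 35: 35
Found: True
Comparisons: 1


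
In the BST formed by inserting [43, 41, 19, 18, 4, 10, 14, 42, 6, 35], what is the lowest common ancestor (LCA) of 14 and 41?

Tree insertion order: [43, 41, 19, 18, 4, 10, 14, 42, 6, 35]
Tree (level-order array): [43, 41, None, 19, 42, 18, 35, None, None, 4, None, None, None, None, 10, 6, 14]
In a BST, the LCA of p=14, q=41 is the first node v on the
root-to-leaf path with p <= v <= q (go left if both < v, right if both > v).
Walk from root:
  at 43: both 14 and 41 < 43, go left
  at 41: 14 <= 41 <= 41, this is the LCA
LCA = 41


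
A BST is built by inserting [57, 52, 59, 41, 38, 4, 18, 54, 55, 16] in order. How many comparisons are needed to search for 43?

Search path for 43: 57 -> 52 -> 41
Found: False
Comparisons: 3


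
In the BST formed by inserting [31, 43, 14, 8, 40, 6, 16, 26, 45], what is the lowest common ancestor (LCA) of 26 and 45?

Tree insertion order: [31, 43, 14, 8, 40, 6, 16, 26, 45]
Tree (level-order array): [31, 14, 43, 8, 16, 40, 45, 6, None, None, 26]
In a BST, the LCA of p=26, q=45 is the first node v on the
root-to-leaf path with p <= v <= q (go left if both < v, right if both > v).
Walk from root:
  at 31: 26 <= 31 <= 45, this is the LCA
LCA = 31


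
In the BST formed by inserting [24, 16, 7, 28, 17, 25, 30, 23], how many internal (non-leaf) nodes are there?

Tree built from: [24, 16, 7, 28, 17, 25, 30, 23]
Tree (level-order array): [24, 16, 28, 7, 17, 25, 30, None, None, None, 23]
Rule: An internal node has at least one child.
Per-node child counts:
  node 24: 2 child(ren)
  node 16: 2 child(ren)
  node 7: 0 child(ren)
  node 17: 1 child(ren)
  node 23: 0 child(ren)
  node 28: 2 child(ren)
  node 25: 0 child(ren)
  node 30: 0 child(ren)
Matching nodes: [24, 16, 17, 28]
Count of internal (non-leaf) nodes: 4


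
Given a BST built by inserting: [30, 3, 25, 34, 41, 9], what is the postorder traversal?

Tree insertion order: [30, 3, 25, 34, 41, 9]
Tree (level-order array): [30, 3, 34, None, 25, None, 41, 9]
Postorder traversal: [9, 25, 3, 41, 34, 30]


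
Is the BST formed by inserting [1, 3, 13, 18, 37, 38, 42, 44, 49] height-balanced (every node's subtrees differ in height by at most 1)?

Tree (level-order array): [1, None, 3, None, 13, None, 18, None, 37, None, 38, None, 42, None, 44, None, 49]
Definition: a tree is height-balanced if, at every node, |h(left) - h(right)| <= 1 (empty subtree has height -1).
Bottom-up per-node check:
  node 49: h_left=-1, h_right=-1, diff=0 [OK], height=0
  node 44: h_left=-1, h_right=0, diff=1 [OK], height=1
  node 42: h_left=-1, h_right=1, diff=2 [FAIL (|-1-1|=2 > 1)], height=2
  node 38: h_left=-1, h_right=2, diff=3 [FAIL (|-1-2|=3 > 1)], height=3
  node 37: h_left=-1, h_right=3, diff=4 [FAIL (|-1-3|=4 > 1)], height=4
  node 18: h_left=-1, h_right=4, diff=5 [FAIL (|-1-4|=5 > 1)], height=5
  node 13: h_left=-1, h_right=5, diff=6 [FAIL (|-1-5|=6 > 1)], height=6
  node 3: h_left=-1, h_right=6, diff=7 [FAIL (|-1-6|=7 > 1)], height=7
  node 1: h_left=-1, h_right=7, diff=8 [FAIL (|-1-7|=8 > 1)], height=8
Node 42 violates the condition: |-1 - 1| = 2 > 1.
Result: Not balanced


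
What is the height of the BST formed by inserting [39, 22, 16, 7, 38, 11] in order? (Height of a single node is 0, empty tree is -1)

Insertion order: [39, 22, 16, 7, 38, 11]
Tree (level-order array): [39, 22, None, 16, 38, 7, None, None, None, None, 11]
Compute height bottom-up (empty subtree = -1):
  height(11) = 1 + max(-1, -1) = 0
  height(7) = 1 + max(-1, 0) = 1
  height(16) = 1 + max(1, -1) = 2
  height(38) = 1 + max(-1, -1) = 0
  height(22) = 1 + max(2, 0) = 3
  height(39) = 1 + max(3, -1) = 4
Height = 4


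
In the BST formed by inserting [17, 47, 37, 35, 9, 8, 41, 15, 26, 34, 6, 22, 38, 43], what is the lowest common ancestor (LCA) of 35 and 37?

Tree insertion order: [17, 47, 37, 35, 9, 8, 41, 15, 26, 34, 6, 22, 38, 43]
Tree (level-order array): [17, 9, 47, 8, 15, 37, None, 6, None, None, None, 35, 41, None, None, 26, None, 38, 43, 22, 34]
In a BST, the LCA of p=35, q=37 is the first node v on the
root-to-leaf path with p <= v <= q (go left if both < v, right if both > v).
Walk from root:
  at 17: both 35 and 37 > 17, go right
  at 47: both 35 and 37 < 47, go left
  at 37: 35 <= 37 <= 37, this is the LCA
LCA = 37


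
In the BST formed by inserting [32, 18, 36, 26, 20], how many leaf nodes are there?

Tree built from: [32, 18, 36, 26, 20]
Tree (level-order array): [32, 18, 36, None, 26, None, None, 20]
Rule: A leaf has 0 children.
Per-node child counts:
  node 32: 2 child(ren)
  node 18: 1 child(ren)
  node 26: 1 child(ren)
  node 20: 0 child(ren)
  node 36: 0 child(ren)
Matching nodes: [20, 36]
Count of leaf nodes: 2


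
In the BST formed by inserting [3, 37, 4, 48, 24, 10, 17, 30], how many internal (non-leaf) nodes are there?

Tree built from: [3, 37, 4, 48, 24, 10, 17, 30]
Tree (level-order array): [3, None, 37, 4, 48, None, 24, None, None, 10, 30, None, 17]
Rule: An internal node has at least one child.
Per-node child counts:
  node 3: 1 child(ren)
  node 37: 2 child(ren)
  node 4: 1 child(ren)
  node 24: 2 child(ren)
  node 10: 1 child(ren)
  node 17: 0 child(ren)
  node 30: 0 child(ren)
  node 48: 0 child(ren)
Matching nodes: [3, 37, 4, 24, 10]
Count of internal (non-leaf) nodes: 5


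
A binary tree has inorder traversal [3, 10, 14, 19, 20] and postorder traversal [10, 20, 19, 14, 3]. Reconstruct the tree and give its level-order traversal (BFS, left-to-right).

Inorder:   [3, 10, 14, 19, 20]
Postorder: [10, 20, 19, 14, 3]
Algorithm: postorder visits root last, so walk postorder right-to-left;
each value is the root of the current inorder slice — split it at that
value, recurse on the right subtree first, then the left.
Recursive splits:
  root=3; inorder splits into left=[], right=[10, 14, 19, 20]
  root=14; inorder splits into left=[10], right=[19, 20]
  root=19; inorder splits into left=[], right=[20]
  root=20; inorder splits into left=[], right=[]
  root=10; inorder splits into left=[], right=[]
Reconstructed level-order: [3, 14, 10, 19, 20]


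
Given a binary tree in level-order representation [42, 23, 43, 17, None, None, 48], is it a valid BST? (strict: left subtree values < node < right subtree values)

Level-order array: [42, 23, 43, 17, None, None, 48]
Validate using subtree bounds (lo, hi): at each node, require lo < value < hi,
then recurse left with hi=value and right with lo=value.
Preorder trace (stopping at first violation):
  at node 42 with bounds (-inf, +inf): OK
  at node 23 with bounds (-inf, 42): OK
  at node 17 with bounds (-inf, 23): OK
  at node 43 with bounds (42, +inf): OK
  at node 48 with bounds (43, +inf): OK
No violation found at any node.
Result: Valid BST


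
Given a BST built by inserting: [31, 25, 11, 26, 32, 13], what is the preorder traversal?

Tree insertion order: [31, 25, 11, 26, 32, 13]
Tree (level-order array): [31, 25, 32, 11, 26, None, None, None, 13]
Preorder traversal: [31, 25, 11, 13, 26, 32]


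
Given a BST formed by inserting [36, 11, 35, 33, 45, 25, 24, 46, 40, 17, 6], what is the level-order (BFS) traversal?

Tree insertion order: [36, 11, 35, 33, 45, 25, 24, 46, 40, 17, 6]
Tree (level-order array): [36, 11, 45, 6, 35, 40, 46, None, None, 33, None, None, None, None, None, 25, None, 24, None, 17]
BFS from the root, enqueuing left then right child of each popped node:
  queue [36] -> pop 36, enqueue [11, 45], visited so far: [36]
  queue [11, 45] -> pop 11, enqueue [6, 35], visited so far: [36, 11]
  queue [45, 6, 35] -> pop 45, enqueue [40, 46], visited so far: [36, 11, 45]
  queue [6, 35, 40, 46] -> pop 6, enqueue [none], visited so far: [36, 11, 45, 6]
  queue [35, 40, 46] -> pop 35, enqueue [33], visited so far: [36, 11, 45, 6, 35]
  queue [40, 46, 33] -> pop 40, enqueue [none], visited so far: [36, 11, 45, 6, 35, 40]
  queue [46, 33] -> pop 46, enqueue [none], visited so far: [36, 11, 45, 6, 35, 40, 46]
  queue [33] -> pop 33, enqueue [25], visited so far: [36, 11, 45, 6, 35, 40, 46, 33]
  queue [25] -> pop 25, enqueue [24], visited so far: [36, 11, 45, 6, 35, 40, 46, 33, 25]
  queue [24] -> pop 24, enqueue [17], visited so far: [36, 11, 45, 6, 35, 40, 46, 33, 25, 24]
  queue [17] -> pop 17, enqueue [none], visited so far: [36, 11, 45, 6, 35, 40, 46, 33, 25, 24, 17]
Result: [36, 11, 45, 6, 35, 40, 46, 33, 25, 24, 17]


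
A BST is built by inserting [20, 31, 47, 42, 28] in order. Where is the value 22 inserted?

Starting tree (level order): [20, None, 31, 28, 47, None, None, 42]
Insertion path: 20 -> 31 -> 28
Result: insert 22 as left child of 28
Final tree (level order): [20, None, 31, 28, 47, 22, None, 42]
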